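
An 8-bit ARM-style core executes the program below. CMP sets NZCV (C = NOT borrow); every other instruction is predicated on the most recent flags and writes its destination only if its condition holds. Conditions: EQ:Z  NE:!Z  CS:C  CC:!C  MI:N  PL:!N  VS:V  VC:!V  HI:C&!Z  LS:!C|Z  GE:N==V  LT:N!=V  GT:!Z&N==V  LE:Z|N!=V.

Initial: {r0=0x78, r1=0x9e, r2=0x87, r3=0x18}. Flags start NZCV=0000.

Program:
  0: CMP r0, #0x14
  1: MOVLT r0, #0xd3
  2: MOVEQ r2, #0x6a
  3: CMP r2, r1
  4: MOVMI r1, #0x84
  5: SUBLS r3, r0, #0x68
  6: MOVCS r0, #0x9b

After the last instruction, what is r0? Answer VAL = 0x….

[0] flags=0010 → (cmp)
[1] flags=0010 LT?F → skip
[2] flags=0010 EQ?F → skip
[3] flags=1000 → (cmp)
[4] flags=1000 MI?T → r1=0x84
[5] flags=1000 LS?T → r3=0x10
[6] flags=1000 CS?F → skip

VAL = 0x78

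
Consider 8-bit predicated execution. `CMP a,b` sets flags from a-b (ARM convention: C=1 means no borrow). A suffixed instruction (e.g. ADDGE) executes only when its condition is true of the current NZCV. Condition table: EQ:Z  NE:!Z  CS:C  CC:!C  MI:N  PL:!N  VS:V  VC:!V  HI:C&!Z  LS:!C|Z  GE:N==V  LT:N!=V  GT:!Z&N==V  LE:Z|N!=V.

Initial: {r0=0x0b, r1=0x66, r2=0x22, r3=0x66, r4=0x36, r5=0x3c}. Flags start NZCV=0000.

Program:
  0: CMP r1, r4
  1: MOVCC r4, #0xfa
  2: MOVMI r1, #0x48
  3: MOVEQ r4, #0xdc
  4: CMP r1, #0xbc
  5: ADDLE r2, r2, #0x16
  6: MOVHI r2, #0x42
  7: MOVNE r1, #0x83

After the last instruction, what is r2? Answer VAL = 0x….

0: ✓ CMP  NZCV=0010
1: · MOVCC
2: · MOVMI
3: · MOVEQ
4: ✓ CMP  NZCV=1001
5: · ADDLE
6: · MOVHI
7: ✓ MOVNE  r1←0x83

VAL = 0x22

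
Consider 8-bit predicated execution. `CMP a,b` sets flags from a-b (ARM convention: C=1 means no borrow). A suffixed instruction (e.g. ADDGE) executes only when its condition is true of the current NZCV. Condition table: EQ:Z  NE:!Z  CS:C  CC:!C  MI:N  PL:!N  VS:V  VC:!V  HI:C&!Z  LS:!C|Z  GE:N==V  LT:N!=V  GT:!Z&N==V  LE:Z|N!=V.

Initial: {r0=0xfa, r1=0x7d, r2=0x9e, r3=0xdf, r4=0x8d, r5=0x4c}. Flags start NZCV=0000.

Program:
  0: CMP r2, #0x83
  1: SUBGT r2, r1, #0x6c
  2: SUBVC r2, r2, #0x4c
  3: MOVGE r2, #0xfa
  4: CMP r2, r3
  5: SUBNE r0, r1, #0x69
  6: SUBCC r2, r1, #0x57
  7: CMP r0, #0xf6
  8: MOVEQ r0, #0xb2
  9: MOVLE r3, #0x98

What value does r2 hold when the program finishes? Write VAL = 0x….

0: ✓ CMP  NZCV=0010
1: ✓ SUBGT  r2←0x11
2: ✓ SUBVC  r2←0xc5
3: ✓ MOVGE  r2←0xfa
4: ✓ CMP  NZCV=0010
5: ✓ SUBNE  r0←0x14
6: · SUBCC
7: ✓ CMP  NZCV=0000
8: · MOVEQ
9: · MOVLE

VAL = 0xfa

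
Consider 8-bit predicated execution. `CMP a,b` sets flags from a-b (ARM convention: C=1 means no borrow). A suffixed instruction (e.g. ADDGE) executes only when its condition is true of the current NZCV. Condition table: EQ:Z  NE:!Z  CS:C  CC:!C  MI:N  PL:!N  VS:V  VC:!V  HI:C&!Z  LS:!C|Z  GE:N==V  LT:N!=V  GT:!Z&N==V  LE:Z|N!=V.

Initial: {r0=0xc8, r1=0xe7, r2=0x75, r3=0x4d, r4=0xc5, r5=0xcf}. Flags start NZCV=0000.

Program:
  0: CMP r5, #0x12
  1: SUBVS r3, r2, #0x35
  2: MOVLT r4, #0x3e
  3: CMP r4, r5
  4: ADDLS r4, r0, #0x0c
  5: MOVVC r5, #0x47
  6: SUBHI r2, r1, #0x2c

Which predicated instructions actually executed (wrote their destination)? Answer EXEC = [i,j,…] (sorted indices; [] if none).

EXEC = [2,4,5]

[0] flags=1010 → (cmp)
[1] flags=1010 VS?F → skip
[2] flags=1010 LT?T → r4=0x3e
[3] flags=0000 → (cmp)
[4] flags=0000 LS?T → r4=0xd4
[5] flags=0000 VC?T → r5=0x47
[6] flags=0000 HI?F → skip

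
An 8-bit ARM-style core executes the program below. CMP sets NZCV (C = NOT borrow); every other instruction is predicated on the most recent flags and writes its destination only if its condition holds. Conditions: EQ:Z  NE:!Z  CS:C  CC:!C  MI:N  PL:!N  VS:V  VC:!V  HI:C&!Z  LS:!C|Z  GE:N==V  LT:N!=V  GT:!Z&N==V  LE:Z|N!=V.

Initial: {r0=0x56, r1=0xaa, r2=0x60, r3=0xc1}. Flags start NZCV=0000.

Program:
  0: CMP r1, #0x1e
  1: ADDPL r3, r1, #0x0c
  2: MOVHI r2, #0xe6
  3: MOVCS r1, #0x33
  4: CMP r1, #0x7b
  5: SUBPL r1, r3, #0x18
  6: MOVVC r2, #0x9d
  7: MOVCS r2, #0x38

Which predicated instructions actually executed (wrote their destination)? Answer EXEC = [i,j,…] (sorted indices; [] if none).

EXEC = [2,3,6]

0: ✓ CMP  NZCV=1010
1: · ADDPL
2: ✓ MOVHI  r2←0xe6
3: ✓ MOVCS  r1←0x33
4: ✓ CMP  NZCV=1000
5: · SUBPL
6: ✓ MOVVC  r2←0x9d
7: · MOVCS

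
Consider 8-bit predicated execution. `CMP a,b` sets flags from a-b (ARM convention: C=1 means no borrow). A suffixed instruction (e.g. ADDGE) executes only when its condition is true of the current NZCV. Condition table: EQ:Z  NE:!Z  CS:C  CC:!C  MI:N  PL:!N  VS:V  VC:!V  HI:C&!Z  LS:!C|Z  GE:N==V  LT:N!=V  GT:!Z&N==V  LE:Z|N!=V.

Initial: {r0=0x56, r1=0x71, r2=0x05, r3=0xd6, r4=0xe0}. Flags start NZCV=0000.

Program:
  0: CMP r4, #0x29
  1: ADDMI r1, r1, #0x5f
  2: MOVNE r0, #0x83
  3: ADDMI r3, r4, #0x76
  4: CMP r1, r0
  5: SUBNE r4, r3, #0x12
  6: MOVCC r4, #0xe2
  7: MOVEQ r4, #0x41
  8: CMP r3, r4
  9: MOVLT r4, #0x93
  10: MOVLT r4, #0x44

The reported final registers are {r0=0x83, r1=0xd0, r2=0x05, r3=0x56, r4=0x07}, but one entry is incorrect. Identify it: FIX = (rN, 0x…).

FIX = (r4, 0x44)

0: ✓ CMP  NZCV=1010
1: ✓ ADDMI  r1←0xd0
2: ✓ MOVNE  r0←0x83
3: ✓ ADDMI  r3←0x56
4: ✓ CMP  NZCV=0010
5: ✓ SUBNE  r4←0x44
6: · MOVCC
7: · MOVEQ
8: ✓ CMP  NZCV=0010
9: · MOVLT
10: · MOVLT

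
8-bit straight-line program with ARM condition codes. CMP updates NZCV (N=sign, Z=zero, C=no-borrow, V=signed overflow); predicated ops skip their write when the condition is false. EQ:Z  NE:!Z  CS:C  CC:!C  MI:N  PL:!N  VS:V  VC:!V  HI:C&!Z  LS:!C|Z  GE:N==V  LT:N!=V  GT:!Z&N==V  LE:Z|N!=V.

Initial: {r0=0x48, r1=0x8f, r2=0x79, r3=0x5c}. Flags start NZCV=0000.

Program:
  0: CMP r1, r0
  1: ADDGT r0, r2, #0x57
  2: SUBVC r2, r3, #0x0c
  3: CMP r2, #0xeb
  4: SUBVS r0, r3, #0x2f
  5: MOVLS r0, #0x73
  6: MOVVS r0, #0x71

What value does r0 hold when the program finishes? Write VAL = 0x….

[0] flags=0011 → (cmp)
[1] flags=0011 GT?F → skip
[2] flags=0011 VC?F → skip
[3] flags=1001 → (cmp)
[4] flags=1001 VS?T → r0=0x2d
[5] flags=1001 LS?T → r0=0x73
[6] flags=1001 VS?T → r0=0x71

VAL = 0x71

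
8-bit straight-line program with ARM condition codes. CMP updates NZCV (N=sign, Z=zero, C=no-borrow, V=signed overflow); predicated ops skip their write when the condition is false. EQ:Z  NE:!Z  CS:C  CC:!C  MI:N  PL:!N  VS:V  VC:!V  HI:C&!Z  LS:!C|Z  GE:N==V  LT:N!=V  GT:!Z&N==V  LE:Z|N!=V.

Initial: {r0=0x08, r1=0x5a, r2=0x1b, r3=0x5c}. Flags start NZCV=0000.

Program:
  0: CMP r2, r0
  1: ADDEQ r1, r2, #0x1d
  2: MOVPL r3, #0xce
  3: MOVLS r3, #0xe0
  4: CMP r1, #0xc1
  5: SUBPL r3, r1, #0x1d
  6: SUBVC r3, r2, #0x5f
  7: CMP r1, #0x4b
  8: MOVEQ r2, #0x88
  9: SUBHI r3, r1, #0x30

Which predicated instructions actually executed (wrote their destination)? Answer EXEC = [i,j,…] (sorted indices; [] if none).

0: ✓ CMP  NZCV=0010
1: · ADDEQ
2: ✓ MOVPL  r3←0xce
3: · MOVLS
4: ✓ CMP  NZCV=1001
5: · SUBPL
6: · SUBVC
7: ✓ CMP  NZCV=0010
8: · MOVEQ
9: ✓ SUBHI  r3←0x2a

EXEC = [2,9]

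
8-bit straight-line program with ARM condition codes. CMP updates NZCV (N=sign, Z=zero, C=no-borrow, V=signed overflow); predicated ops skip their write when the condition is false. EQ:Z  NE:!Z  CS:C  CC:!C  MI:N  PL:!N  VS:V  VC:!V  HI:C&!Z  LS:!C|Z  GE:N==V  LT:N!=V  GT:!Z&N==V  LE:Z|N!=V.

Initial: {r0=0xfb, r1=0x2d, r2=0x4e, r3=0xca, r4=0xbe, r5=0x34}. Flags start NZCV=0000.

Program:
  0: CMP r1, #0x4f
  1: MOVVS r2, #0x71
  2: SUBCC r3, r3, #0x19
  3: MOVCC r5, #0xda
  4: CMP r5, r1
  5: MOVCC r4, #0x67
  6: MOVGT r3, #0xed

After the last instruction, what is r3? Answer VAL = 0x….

0: ✓ CMP  NZCV=1000
1: · MOVVS
2: ✓ SUBCC  r3←0xb1
3: ✓ MOVCC  r5←0xda
4: ✓ CMP  NZCV=1010
5: · MOVCC
6: · MOVGT

VAL = 0xb1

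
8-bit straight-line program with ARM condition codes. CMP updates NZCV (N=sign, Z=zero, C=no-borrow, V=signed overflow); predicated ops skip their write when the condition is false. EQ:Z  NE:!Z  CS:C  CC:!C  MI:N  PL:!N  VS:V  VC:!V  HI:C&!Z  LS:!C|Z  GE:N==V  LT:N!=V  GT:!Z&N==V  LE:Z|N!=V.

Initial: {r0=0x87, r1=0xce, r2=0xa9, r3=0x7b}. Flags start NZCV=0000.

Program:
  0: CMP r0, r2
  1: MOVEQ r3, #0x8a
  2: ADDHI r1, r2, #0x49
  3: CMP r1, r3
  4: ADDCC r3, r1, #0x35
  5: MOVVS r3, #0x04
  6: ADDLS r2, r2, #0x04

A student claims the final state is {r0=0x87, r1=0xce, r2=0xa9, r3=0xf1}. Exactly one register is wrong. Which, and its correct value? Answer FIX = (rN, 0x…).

FIX = (r3, 0x04)

[0] flags=1000 → (cmp)
[1] flags=1000 EQ?F → skip
[2] flags=1000 HI?F → skip
[3] flags=0011 → (cmp)
[4] flags=0011 CC?F → skip
[5] flags=0011 VS?T → r3=0x04
[6] flags=0011 LS?F → skip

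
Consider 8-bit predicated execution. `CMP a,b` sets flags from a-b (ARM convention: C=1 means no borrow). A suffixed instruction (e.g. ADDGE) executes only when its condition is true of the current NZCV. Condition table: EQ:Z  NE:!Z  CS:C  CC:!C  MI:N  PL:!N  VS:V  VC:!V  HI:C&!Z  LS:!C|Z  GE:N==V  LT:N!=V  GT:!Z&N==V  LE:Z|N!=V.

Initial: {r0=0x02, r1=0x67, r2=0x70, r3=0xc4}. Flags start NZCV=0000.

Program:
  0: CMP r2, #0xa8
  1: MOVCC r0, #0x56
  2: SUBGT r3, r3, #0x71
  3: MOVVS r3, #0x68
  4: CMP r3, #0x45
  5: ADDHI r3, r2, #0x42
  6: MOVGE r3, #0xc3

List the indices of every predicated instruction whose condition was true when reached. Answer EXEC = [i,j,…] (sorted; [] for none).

[0] flags=1001 → (cmp)
[1] flags=1001 CC?T → r0=0x56
[2] flags=1001 GT?T → r3=0x53
[3] flags=1001 VS?T → r3=0x68
[4] flags=0010 → (cmp)
[5] flags=0010 HI?T → r3=0xb2
[6] flags=0010 GE?T → r3=0xc3

EXEC = [1,2,3,5,6]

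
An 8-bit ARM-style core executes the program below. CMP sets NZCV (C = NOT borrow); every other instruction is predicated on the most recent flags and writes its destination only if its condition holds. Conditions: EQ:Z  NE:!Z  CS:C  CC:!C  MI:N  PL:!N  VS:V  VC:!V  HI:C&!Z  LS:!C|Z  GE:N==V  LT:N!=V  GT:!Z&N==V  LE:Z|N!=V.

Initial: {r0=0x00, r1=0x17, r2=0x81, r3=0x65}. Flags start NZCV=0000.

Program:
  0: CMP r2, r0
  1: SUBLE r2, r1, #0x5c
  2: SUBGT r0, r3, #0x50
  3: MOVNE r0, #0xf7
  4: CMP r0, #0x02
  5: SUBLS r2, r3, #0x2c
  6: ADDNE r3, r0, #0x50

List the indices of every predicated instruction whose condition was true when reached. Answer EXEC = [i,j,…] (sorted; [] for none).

[0] flags=1010 → (cmp)
[1] flags=1010 LE?T → r2=0xbb
[2] flags=1010 GT?F → skip
[3] flags=1010 NE?T → r0=0xf7
[4] flags=1010 → (cmp)
[5] flags=1010 LS?F → skip
[6] flags=1010 NE?T → r3=0x47

EXEC = [1,3,6]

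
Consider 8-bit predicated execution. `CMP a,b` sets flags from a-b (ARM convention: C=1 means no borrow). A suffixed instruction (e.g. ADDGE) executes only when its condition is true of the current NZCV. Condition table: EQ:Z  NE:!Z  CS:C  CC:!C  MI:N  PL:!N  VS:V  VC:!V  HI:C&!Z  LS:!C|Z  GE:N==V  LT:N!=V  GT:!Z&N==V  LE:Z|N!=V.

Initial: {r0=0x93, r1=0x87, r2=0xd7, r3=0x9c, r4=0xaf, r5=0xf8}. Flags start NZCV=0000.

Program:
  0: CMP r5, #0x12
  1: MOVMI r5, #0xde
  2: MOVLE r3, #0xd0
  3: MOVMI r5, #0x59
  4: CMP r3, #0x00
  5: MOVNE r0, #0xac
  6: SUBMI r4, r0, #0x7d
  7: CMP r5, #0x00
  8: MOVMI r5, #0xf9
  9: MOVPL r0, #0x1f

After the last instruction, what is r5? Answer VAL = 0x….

VAL = 0x59

0: ✓ CMP  NZCV=1010
1: ✓ MOVMI  r5←0xde
2: ✓ MOVLE  r3←0xd0
3: ✓ MOVMI  r5←0x59
4: ✓ CMP  NZCV=1010
5: ✓ MOVNE  r0←0xac
6: ✓ SUBMI  r4←0x2f
7: ✓ CMP  NZCV=0010
8: · MOVMI
9: ✓ MOVPL  r0←0x1f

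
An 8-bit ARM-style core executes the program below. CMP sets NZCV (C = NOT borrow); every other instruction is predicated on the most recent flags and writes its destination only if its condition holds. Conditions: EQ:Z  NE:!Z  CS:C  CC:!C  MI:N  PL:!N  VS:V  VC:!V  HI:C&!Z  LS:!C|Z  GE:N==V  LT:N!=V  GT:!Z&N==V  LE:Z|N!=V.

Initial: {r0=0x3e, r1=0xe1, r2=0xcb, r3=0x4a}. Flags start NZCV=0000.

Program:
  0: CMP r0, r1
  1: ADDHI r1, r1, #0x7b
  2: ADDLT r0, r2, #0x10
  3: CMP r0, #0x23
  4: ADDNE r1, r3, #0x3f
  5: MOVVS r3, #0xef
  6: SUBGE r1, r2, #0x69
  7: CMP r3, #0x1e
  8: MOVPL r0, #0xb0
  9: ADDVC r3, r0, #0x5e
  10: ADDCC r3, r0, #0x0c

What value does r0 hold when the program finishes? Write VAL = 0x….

[0] flags=0000 → (cmp)
[1] flags=0000 HI?F → skip
[2] flags=0000 LT?F → skip
[3] flags=0010 → (cmp)
[4] flags=0010 NE?T → r1=0x89
[5] flags=0010 VS?F → skip
[6] flags=0010 GE?T → r1=0x62
[7] flags=0010 → (cmp)
[8] flags=0010 PL?T → r0=0xb0
[9] flags=0010 VC?T → r3=0x0e
[10] flags=0010 CC?F → skip

VAL = 0xb0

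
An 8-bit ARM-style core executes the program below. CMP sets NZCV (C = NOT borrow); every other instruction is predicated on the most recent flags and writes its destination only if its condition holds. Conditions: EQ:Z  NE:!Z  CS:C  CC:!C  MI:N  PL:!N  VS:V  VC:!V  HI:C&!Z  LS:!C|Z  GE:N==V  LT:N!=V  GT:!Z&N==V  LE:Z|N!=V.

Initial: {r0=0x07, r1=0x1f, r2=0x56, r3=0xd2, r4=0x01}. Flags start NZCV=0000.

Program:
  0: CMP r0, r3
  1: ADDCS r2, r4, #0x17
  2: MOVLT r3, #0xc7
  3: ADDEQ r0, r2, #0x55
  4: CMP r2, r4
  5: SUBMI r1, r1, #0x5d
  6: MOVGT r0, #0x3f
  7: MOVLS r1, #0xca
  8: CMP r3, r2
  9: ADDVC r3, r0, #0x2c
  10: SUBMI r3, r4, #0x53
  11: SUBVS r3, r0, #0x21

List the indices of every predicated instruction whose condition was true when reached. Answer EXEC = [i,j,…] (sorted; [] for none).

0: ✓ CMP  NZCV=0000
1: · ADDCS
2: · MOVLT
3: · ADDEQ
4: ✓ CMP  NZCV=0010
5: · SUBMI
6: ✓ MOVGT  r0←0x3f
7: · MOVLS
8: ✓ CMP  NZCV=0011
9: · ADDVC
10: · SUBMI
11: ✓ SUBVS  r3←0x1e

EXEC = [6,11]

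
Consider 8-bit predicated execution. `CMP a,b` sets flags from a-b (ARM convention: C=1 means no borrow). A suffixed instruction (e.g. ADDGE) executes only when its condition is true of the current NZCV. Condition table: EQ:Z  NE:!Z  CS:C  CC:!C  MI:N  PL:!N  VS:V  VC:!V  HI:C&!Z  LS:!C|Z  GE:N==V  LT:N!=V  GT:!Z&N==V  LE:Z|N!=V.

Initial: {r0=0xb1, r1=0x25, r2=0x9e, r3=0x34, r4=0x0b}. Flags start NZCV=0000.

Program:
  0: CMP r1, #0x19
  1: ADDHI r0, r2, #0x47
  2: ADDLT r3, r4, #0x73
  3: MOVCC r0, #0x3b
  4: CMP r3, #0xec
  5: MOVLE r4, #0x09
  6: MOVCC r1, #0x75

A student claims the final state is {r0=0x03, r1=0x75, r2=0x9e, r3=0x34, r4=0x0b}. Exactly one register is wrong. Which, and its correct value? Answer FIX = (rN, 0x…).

FIX = (r0, 0xe5)

[0] flags=0010 → (cmp)
[1] flags=0010 HI?T → r0=0xe5
[2] flags=0010 LT?F → skip
[3] flags=0010 CC?F → skip
[4] flags=0000 → (cmp)
[5] flags=0000 LE?F → skip
[6] flags=0000 CC?T → r1=0x75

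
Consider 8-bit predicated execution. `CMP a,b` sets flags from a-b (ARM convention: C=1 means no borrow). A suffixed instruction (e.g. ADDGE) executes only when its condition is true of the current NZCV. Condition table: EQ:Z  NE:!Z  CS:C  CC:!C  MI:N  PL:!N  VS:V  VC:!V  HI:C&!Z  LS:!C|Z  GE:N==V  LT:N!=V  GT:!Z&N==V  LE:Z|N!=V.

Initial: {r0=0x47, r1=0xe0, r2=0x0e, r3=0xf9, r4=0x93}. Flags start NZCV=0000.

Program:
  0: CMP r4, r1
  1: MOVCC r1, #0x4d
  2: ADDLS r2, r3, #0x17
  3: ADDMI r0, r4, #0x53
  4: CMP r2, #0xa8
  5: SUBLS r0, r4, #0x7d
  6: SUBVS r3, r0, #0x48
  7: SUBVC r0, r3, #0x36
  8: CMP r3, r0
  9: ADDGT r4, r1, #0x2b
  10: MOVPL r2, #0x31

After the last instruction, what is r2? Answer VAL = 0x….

VAL = 0x31

0: ✓ CMP  NZCV=1000
1: ✓ MOVCC  r1←0x4d
2: ✓ ADDLS  r2←0x10
3: ✓ ADDMI  r0←0xe6
4: ✓ CMP  NZCV=0000
5: ✓ SUBLS  r0←0x16
6: · SUBVS
7: ✓ SUBVC  r0←0xc3
8: ✓ CMP  NZCV=0010
9: ✓ ADDGT  r4←0x78
10: ✓ MOVPL  r2←0x31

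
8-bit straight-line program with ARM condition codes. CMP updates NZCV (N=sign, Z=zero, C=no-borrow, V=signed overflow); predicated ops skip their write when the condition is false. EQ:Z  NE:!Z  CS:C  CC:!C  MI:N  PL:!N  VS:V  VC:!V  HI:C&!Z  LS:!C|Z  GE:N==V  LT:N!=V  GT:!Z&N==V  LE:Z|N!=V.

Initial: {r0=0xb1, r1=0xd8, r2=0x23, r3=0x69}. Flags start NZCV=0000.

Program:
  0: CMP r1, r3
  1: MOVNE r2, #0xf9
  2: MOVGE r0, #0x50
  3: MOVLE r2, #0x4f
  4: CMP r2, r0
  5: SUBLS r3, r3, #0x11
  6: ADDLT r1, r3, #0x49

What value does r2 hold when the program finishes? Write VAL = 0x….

VAL = 0x4f

0: ✓ CMP  NZCV=0011
1: ✓ MOVNE  r2←0xf9
2: · MOVGE
3: ✓ MOVLE  r2←0x4f
4: ✓ CMP  NZCV=1001
5: ✓ SUBLS  r3←0x58
6: · ADDLT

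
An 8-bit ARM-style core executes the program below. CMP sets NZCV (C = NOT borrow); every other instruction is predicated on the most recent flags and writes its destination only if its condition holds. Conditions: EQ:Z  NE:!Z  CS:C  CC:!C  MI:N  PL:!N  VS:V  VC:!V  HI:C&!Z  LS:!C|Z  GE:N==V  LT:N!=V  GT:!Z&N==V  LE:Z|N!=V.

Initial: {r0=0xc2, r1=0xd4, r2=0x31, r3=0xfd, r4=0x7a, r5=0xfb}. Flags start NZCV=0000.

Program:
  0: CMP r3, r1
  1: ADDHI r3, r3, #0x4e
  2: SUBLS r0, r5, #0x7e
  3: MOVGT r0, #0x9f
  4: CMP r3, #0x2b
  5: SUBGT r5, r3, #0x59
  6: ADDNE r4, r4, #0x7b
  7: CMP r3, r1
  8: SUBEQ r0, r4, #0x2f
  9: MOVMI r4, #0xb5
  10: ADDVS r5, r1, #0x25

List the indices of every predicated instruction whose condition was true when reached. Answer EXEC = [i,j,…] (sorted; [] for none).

EXEC = [1,3,5,6]

0: ✓ CMP  NZCV=0010
1: ✓ ADDHI  r3←0x4b
2: · SUBLS
3: ✓ MOVGT  r0←0x9f
4: ✓ CMP  NZCV=0010
5: ✓ SUBGT  r5←0xf2
6: ✓ ADDNE  r4←0xf5
7: ✓ CMP  NZCV=0000
8: · SUBEQ
9: · MOVMI
10: · ADDVS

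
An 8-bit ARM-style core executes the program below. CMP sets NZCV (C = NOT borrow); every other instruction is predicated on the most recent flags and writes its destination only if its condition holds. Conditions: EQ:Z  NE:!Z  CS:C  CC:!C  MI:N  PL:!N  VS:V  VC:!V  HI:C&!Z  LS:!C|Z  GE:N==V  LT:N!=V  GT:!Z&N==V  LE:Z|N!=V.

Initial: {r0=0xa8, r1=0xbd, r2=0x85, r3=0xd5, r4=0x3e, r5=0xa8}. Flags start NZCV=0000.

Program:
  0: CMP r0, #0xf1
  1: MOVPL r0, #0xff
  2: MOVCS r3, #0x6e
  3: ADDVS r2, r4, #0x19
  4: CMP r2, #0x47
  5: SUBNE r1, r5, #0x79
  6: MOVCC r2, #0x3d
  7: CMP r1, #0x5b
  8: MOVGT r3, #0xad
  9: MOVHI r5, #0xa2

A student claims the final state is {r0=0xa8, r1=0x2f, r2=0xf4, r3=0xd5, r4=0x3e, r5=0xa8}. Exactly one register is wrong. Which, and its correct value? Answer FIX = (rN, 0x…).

0: ✓ CMP  NZCV=1000
1: · MOVPL
2: · MOVCS
3: · ADDVS
4: ✓ CMP  NZCV=0011
5: ✓ SUBNE  r1←0x2f
6: · MOVCC
7: ✓ CMP  NZCV=1000
8: · MOVGT
9: · MOVHI

FIX = (r2, 0x85)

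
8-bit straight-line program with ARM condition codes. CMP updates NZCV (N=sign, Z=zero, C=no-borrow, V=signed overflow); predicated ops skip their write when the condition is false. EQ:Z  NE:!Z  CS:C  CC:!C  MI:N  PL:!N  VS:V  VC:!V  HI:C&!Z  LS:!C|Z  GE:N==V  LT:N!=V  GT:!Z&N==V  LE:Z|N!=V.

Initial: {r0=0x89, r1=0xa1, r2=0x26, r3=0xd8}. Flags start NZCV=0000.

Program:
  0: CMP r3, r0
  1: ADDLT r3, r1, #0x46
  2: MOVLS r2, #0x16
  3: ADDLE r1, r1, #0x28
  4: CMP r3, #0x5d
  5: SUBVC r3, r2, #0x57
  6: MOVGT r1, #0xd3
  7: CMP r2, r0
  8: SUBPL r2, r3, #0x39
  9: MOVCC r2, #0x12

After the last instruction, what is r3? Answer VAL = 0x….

[0] flags=0010 → (cmp)
[1] flags=0010 LT?F → skip
[2] flags=0010 LS?F → skip
[3] flags=0010 LE?F → skip
[4] flags=0011 → (cmp)
[5] flags=0011 VC?F → skip
[6] flags=0011 GT?F → skip
[7] flags=1001 → (cmp)
[8] flags=1001 PL?F → skip
[9] flags=1001 CC?T → r2=0x12

VAL = 0xd8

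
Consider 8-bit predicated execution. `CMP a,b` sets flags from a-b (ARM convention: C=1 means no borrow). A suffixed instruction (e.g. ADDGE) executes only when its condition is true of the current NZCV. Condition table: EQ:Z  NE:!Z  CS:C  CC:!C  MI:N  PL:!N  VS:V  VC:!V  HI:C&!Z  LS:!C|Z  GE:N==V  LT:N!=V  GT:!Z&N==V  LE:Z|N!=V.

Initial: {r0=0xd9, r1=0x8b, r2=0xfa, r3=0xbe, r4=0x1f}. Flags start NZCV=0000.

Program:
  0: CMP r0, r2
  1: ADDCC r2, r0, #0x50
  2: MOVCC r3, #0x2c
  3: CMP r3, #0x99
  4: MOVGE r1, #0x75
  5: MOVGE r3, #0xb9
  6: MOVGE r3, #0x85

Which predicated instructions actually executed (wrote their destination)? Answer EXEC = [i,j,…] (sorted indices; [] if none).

0: ✓ CMP  NZCV=1000
1: ✓ ADDCC  r2←0x29
2: ✓ MOVCC  r3←0x2c
3: ✓ CMP  NZCV=1001
4: ✓ MOVGE  r1←0x75
5: ✓ MOVGE  r3←0xb9
6: ✓ MOVGE  r3←0x85

EXEC = [1,2,4,5,6]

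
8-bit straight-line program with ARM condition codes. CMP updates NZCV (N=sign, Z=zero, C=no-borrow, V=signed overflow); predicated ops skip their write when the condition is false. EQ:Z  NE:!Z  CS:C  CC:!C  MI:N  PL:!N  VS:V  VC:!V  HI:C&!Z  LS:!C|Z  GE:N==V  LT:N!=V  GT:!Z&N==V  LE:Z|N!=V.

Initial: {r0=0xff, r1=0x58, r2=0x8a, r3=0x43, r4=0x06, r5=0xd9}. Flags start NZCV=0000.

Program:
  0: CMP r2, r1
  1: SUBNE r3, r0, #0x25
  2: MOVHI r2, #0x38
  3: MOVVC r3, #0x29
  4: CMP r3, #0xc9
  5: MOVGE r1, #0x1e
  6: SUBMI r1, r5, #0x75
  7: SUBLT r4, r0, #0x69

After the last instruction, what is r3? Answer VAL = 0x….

0: ✓ CMP  NZCV=0011
1: ✓ SUBNE  r3←0xda
2: ✓ MOVHI  r2←0x38
3: · MOVVC
4: ✓ CMP  NZCV=0010
5: ✓ MOVGE  r1←0x1e
6: · SUBMI
7: · SUBLT

VAL = 0xda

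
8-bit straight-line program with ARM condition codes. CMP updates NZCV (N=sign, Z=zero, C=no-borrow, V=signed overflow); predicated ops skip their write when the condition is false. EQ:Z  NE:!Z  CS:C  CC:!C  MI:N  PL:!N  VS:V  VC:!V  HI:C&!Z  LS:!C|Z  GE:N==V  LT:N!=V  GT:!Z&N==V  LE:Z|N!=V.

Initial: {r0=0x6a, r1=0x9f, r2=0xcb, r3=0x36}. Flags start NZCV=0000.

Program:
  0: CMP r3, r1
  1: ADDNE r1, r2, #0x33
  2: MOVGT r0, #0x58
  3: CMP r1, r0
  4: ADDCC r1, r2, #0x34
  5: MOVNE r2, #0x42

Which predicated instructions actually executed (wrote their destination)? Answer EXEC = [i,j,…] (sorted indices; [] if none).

EXEC = [1,2,5]

0: ✓ CMP  NZCV=1001
1: ✓ ADDNE  r1←0xfe
2: ✓ MOVGT  r0←0x58
3: ✓ CMP  NZCV=1010
4: · ADDCC
5: ✓ MOVNE  r2←0x42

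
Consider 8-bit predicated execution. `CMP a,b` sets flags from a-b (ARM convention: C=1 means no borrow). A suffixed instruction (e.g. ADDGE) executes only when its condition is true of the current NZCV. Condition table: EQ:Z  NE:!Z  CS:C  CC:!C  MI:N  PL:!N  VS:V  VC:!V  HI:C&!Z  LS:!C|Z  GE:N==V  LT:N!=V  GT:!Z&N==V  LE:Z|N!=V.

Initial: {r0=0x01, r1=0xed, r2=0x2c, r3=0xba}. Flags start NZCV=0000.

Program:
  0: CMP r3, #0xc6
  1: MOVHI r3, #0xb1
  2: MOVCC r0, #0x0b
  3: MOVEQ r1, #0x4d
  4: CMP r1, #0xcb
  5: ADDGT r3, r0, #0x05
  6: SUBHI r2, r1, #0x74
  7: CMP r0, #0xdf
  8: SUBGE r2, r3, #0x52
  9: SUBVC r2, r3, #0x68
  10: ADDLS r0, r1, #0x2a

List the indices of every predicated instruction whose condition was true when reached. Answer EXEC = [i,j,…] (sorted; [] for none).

[0] flags=1000 → (cmp)
[1] flags=1000 HI?F → skip
[2] flags=1000 CC?T → r0=0x0b
[3] flags=1000 EQ?F → skip
[4] flags=0010 → (cmp)
[5] flags=0010 GT?T → r3=0x10
[6] flags=0010 HI?T → r2=0x79
[7] flags=0000 → (cmp)
[8] flags=0000 GE?T → r2=0xbe
[9] flags=0000 VC?T → r2=0xa8
[10] flags=0000 LS?T → r0=0x17

EXEC = [2,5,6,8,9,10]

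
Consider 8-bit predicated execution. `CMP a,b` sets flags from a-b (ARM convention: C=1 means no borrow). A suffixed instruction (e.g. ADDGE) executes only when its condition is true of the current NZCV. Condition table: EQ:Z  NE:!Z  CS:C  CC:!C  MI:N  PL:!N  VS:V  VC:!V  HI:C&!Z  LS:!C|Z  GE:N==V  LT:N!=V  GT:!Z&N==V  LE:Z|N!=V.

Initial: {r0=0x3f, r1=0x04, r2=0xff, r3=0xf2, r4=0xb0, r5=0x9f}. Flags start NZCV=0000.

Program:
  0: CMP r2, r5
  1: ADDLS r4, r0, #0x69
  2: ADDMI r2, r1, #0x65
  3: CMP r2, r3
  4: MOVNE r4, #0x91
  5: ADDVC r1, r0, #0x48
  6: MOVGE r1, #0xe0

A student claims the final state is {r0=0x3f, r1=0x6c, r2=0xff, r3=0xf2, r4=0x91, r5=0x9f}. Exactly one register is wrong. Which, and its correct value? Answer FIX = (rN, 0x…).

FIX = (r1, 0xe0)

0: ✓ CMP  NZCV=0010
1: · ADDLS
2: · ADDMI
3: ✓ CMP  NZCV=0010
4: ✓ MOVNE  r4←0x91
5: ✓ ADDVC  r1←0x87
6: ✓ MOVGE  r1←0xe0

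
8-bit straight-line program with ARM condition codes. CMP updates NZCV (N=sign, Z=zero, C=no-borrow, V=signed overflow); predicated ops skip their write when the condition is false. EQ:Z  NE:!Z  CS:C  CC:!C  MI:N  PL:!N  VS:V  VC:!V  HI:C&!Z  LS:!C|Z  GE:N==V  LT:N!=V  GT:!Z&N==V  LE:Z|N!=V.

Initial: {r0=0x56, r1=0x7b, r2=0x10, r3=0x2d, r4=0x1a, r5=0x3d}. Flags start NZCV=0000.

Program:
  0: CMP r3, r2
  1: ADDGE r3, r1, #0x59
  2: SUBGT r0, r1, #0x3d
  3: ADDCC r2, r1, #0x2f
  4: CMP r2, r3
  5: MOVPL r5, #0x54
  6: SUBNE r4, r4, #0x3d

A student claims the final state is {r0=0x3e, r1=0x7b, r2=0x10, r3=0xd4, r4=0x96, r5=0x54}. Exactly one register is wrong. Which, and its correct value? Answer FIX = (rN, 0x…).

[0] flags=0010 → (cmp)
[1] flags=0010 GE?T → r3=0xd4
[2] flags=0010 GT?T → r0=0x3e
[3] flags=0010 CC?F → skip
[4] flags=0000 → (cmp)
[5] flags=0000 PL?T → r5=0x54
[6] flags=0000 NE?T → r4=0xdd

FIX = (r4, 0xdd)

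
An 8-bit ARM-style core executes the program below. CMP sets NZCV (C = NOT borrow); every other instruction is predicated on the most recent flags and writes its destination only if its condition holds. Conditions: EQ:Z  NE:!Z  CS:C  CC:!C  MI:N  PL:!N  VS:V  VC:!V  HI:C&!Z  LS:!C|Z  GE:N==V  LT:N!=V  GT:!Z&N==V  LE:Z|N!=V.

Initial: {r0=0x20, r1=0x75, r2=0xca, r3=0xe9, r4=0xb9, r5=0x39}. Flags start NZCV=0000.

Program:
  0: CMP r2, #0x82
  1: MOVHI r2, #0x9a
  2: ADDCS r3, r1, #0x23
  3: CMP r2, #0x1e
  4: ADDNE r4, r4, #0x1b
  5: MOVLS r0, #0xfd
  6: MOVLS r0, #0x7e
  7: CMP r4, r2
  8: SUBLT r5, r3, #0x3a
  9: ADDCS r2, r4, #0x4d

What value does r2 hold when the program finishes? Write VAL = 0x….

[0] flags=0010 → (cmp)
[1] flags=0010 HI?T → r2=0x9a
[2] flags=0010 CS?T → r3=0x98
[3] flags=0011 → (cmp)
[4] flags=0011 NE?T → r4=0xd4
[5] flags=0011 LS?F → skip
[6] flags=0011 LS?F → skip
[7] flags=0010 → (cmp)
[8] flags=0010 LT?F → skip
[9] flags=0010 CS?T → r2=0x21

VAL = 0x21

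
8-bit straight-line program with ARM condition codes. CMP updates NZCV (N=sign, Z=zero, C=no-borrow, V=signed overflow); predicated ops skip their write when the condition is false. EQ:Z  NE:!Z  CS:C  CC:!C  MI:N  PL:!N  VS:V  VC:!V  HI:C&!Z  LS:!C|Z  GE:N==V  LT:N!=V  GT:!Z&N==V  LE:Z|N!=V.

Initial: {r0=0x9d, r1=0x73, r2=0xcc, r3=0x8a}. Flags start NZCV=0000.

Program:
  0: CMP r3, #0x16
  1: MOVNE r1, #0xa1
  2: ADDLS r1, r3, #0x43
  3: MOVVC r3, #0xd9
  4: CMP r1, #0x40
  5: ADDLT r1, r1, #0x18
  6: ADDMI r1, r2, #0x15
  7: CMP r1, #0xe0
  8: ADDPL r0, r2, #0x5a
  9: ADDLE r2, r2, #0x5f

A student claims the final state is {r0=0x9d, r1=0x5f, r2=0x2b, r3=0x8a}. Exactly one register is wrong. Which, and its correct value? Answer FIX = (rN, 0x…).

[0] flags=0011 → (cmp)
[1] flags=0011 NE?T → r1=0xa1
[2] flags=0011 LS?F → skip
[3] flags=0011 VC?F → skip
[4] flags=0011 → (cmp)
[5] flags=0011 LT?T → r1=0xb9
[6] flags=0011 MI?F → skip
[7] flags=1000 → (cmp)
[8] flags=1000 PL?F → skip
[9] flags=1000 LE?T → r2=0x2b

FIX = (r1, 0xb9)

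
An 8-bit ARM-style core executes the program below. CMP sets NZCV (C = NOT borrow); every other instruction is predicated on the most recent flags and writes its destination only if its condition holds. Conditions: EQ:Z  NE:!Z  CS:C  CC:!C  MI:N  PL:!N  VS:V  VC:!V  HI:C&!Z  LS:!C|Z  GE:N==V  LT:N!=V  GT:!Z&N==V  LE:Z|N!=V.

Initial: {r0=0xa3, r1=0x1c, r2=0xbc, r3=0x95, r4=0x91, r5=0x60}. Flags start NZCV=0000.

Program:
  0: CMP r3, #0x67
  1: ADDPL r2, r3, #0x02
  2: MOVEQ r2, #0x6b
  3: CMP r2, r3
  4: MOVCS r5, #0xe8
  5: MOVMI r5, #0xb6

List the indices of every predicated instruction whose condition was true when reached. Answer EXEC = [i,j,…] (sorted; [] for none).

0: ✓ CMP  NZCV=0011
1: ✓ ADDPL  r2←0x97
2: · MOVEQ
3: ✓ CMP  NZCV=0010
4: ✓ MOVCS  r5←0xe8
5: · MOVMI

EXEC = [1,4]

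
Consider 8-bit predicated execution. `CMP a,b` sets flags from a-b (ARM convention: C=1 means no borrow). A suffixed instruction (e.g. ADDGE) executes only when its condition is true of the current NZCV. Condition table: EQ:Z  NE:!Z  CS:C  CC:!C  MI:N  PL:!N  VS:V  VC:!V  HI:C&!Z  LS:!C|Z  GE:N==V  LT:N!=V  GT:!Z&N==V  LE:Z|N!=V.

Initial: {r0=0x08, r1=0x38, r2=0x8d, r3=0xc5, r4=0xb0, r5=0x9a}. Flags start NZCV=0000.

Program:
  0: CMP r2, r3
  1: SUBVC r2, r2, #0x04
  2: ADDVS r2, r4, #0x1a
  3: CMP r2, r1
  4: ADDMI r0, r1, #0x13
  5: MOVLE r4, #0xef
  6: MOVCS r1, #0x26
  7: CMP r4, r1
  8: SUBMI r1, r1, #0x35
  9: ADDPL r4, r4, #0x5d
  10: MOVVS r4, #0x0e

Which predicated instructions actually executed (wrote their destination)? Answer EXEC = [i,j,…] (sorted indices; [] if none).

0: ✓ CMP  NZCV=1000
1: ✓ SUBVC  r2←0x89
2: · ADDVS
3: ✓ CMP  NZCV=0011
4: · ADDMI
5: ✓ MOVLE  r4←0xef
6: ✓ MOVCS  r1←0x26
7: ✓ CMP  NZCV=1010
8: ✓ SUBMI  r1←0xf1
9: · ADDPL
10: · MOVVS

EXEC = [1,5,6,8]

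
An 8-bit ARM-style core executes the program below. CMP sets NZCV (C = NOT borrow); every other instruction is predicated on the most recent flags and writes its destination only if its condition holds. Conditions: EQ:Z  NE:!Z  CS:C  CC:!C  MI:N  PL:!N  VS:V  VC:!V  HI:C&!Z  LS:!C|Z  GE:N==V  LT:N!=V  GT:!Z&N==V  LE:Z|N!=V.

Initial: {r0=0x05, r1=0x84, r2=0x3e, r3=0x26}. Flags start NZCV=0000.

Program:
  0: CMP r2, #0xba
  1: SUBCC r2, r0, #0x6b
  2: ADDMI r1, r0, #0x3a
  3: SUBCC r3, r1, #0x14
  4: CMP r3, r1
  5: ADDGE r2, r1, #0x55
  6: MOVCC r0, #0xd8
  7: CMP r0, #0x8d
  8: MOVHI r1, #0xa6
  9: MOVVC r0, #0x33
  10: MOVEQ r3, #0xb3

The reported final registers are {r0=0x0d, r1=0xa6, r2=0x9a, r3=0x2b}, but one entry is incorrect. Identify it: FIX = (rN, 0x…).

0: ✓ CMP  NZCV=1001
1: ✓ SUBCC  r2←0x9a
2: ✓ ADDMI  r1←0x3f
3: ✓ SUBCC  r3←0x2b
4: ✓ CMP  NZCV=1000
5: · ADDGE
6: ✓ MOVCC  r0←0xd8
7: ✓ CMP  NZCV=0010
8: ✓ MOVHI  r1←0xa6
9: ✓ MOVVC  r0←0x33
10: · MOVEQ

FIX = (r0, 0x33)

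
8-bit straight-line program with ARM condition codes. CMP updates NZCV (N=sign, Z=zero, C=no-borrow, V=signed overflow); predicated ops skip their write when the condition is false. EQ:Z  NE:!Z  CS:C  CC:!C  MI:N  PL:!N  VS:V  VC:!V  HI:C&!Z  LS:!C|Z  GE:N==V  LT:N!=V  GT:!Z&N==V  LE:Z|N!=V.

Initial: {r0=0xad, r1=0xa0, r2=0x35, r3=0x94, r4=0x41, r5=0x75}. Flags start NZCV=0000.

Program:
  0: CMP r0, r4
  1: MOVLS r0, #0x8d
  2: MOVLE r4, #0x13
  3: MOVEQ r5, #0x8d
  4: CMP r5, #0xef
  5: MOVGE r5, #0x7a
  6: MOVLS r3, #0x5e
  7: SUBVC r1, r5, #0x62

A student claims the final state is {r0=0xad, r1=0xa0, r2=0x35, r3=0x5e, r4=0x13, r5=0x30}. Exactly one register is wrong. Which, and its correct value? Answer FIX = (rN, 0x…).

FIX = (r5, 0x7a)

0: ✓ CMP  NZCV=0011
1: · MOVLS
2: ✓ MOVLE  r4←0x13
3: · MOVEQ
4: ✓ CMP  NZCV=1001
5: ✓ MOVGE  r5←0x7a
6: ✓ MOVLS  r3←0x5e
7: · SUBVC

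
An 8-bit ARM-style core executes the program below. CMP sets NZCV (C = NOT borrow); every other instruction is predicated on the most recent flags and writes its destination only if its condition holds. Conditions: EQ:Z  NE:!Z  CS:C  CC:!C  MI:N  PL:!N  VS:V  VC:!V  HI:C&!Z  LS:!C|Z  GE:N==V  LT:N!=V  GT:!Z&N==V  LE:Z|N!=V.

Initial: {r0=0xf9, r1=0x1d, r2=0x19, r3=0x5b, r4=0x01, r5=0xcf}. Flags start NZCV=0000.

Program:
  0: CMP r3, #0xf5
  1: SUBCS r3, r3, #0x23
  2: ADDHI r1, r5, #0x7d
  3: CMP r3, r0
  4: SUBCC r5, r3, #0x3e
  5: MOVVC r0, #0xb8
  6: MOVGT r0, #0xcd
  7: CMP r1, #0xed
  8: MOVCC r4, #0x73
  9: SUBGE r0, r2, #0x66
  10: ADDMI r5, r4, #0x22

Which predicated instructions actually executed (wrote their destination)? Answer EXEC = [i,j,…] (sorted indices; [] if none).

EXEC = [4,5,6,8,9]

[0] flags=0000 → (cmp)
[1] flags=0000 CS?F → skip
[2] flags=0000 HI?F → skip
[3] flags=0000 → (cmp)
[4] flags=0000 CC?T → r5=0x1d
[5] flags=0000 VC?T → r0=0xb8
[6] flags=0000 GT?T → r0=0xcd
[7] flags=0000 → (cmp)
[8] flags=0000 CC?T → r4=0x73
[9] flags=0000 GE?T → r0=0xb3
[10] flags=0000 MI?F → skip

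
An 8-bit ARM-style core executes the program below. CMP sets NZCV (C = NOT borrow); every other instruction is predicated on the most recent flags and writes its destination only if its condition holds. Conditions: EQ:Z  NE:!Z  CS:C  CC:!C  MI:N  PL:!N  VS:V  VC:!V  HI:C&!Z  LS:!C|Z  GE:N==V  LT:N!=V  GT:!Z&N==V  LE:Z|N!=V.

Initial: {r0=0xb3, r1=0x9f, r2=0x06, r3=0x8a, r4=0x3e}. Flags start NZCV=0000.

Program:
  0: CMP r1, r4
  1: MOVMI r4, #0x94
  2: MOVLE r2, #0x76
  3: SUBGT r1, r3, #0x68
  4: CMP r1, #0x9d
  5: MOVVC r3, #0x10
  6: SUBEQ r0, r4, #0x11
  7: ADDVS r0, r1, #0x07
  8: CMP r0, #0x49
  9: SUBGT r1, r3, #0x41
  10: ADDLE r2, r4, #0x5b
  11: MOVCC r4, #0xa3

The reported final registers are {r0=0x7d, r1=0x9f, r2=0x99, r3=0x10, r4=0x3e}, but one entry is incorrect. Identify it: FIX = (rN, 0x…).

FIX = (r0, 0xb3)

0: ✓ CMP  NZCV=0011
1: · MOVMI
2: ✓ MOVLE  r2←0x76
3: · SUBGT
4: ✓ CMP  NZCV=0010
5: ✓ MOVVC  r3←0x10
6: · SUBEQ
7: · ADDVS
8: ✓ CMP  NZCV=0011
9: · SUBGT
10: ✓ ADDLE  r2←0x99
11: · MOVCC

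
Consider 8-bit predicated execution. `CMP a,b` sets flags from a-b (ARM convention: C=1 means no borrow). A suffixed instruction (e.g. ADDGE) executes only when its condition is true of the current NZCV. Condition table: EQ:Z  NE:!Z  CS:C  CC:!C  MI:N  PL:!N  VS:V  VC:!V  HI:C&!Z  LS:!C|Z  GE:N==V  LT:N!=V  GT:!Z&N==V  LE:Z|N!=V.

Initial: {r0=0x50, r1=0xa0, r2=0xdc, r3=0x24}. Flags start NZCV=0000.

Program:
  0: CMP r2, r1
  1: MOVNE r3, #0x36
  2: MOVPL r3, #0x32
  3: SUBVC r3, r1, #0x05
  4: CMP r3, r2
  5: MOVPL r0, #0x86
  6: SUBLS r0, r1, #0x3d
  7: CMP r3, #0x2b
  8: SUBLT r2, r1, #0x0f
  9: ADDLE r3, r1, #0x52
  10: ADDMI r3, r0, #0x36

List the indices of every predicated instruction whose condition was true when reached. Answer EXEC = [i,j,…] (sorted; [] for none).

EXEC = [1,2,3,6,8,9]

[0] flags=0010 → (cmp)
[1] flags=0010 NE?T → r3=0x36
[2] flags=0010 PL?T → r3=0x32
[3] flags=0010 VC?T → r3=0x9b
[4] flags=1000 → (cmp)
[5] flags=1000 PL?F → skip
[6] flags=1000 LS?T → r0=0x63
[7] flags=0011 → (cmp)
[8] flags=0011 LT?T → r2=0x91
[9] flags=0011 LE?T → r3=0xf2
[10] flags=0011 MI?F → skip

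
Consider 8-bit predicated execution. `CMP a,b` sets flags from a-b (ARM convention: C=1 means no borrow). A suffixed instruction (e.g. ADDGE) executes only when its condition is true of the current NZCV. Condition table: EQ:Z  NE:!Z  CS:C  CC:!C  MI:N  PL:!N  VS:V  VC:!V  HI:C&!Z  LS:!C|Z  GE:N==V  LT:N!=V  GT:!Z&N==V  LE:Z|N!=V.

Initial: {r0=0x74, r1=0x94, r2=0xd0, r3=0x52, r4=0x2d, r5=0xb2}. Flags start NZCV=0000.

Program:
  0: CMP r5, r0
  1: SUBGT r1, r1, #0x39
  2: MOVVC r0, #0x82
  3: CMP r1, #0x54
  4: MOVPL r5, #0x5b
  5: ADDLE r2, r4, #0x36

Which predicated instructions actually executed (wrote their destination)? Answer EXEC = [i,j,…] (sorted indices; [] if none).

EXEC = [4,5]

0: ✓ CMP  NZCV=0011
1: · SUBGT
2: · MOVVC
3: ✓ CMP  NZCV=0011
4: ✓ MOVPL  r5←0x5b
5: ✓ ADDLE  r2←0x63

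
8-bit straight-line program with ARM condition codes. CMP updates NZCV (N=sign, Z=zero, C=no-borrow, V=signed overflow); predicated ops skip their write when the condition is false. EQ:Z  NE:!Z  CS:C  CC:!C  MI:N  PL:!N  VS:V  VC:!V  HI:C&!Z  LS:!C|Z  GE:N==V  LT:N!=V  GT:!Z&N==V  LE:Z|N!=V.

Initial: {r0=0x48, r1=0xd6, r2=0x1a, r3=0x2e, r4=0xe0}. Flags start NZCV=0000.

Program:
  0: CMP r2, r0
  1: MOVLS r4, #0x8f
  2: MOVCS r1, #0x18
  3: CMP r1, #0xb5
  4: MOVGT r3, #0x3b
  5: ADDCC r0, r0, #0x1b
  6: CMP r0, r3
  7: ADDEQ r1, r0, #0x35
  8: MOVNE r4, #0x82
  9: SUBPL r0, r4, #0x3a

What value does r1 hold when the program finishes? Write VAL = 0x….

VAL = 0xd6

[0] flags=1000 → (cmp)
[1] flags=1000 LS?T → r4=0x8f
[2] flags=1000 CS?F → skip
[3] flags=0010 → (cmp)
[4] flags=0010 GT?T → r3=0x3b
[5] flags=0010 CC?F → skip
[6] flags=0010 → (cmp)
[7] flags=0010 EQ?F → skip
[8] flags=0010 NE?T → r4=0x82
[9] flags=0010 PL?T → r0=0x48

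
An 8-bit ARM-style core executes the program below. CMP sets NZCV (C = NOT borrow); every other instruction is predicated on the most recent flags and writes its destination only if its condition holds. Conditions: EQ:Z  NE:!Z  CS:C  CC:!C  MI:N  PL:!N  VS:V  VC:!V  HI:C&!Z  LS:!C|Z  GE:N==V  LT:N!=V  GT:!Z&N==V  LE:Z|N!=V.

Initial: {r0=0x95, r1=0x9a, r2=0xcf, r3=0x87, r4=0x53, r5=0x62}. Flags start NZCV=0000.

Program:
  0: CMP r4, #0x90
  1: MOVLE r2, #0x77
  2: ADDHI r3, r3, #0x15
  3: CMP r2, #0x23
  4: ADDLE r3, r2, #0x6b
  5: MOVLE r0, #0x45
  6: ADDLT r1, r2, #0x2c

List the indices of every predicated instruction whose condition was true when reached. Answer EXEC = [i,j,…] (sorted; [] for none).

[0] flags=1001 → (cmp)
[1] flags=1001 LE?F → skip
[2] flags=1001 HI?F → skip
[3] flags=1010 → (cmp)
[4] flags=1010 LE?T → r3=0x3a
[5] flags=1010 LE?T → r0=0x45
[6] flags=1010 LT?T → r1=0xfb

EXEC = [4,5,6]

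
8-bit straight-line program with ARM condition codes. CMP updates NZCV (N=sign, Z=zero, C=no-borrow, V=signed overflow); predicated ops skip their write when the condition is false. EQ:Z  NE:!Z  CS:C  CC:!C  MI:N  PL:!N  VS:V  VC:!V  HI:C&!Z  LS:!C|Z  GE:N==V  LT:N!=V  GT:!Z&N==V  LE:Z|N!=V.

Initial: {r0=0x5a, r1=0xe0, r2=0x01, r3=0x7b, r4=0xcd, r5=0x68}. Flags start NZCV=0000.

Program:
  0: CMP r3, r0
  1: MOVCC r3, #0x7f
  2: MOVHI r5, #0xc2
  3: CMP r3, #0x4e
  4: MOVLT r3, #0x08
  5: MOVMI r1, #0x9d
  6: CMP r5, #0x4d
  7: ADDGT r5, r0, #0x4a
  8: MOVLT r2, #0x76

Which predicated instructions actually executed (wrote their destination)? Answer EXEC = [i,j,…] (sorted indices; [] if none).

0: ✓ CMP  NZCV=0010
1: · MOVCC
2: ✓ MOVHI  r5←0xc2
3: ✓ CMP  NZCV=0010
4: · MOVLT
5: · MOVMI
6: ✓ CMP  NZCV=0011
7: · ADDGT
8: ✓ MOVLT  r2←0x76

EXEC = [2,8]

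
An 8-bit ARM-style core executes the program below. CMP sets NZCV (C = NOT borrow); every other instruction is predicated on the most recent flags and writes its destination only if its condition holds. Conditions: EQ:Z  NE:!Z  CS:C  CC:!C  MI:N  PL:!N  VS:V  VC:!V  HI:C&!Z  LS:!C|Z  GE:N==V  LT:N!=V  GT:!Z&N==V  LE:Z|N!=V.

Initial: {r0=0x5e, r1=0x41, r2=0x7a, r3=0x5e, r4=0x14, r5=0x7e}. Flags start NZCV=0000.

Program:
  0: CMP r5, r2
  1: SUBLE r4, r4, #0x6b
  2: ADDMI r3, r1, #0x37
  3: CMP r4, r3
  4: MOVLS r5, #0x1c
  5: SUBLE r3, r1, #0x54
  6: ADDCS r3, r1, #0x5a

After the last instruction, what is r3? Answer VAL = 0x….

VAL = 0xed

[0] flags=0010 → (cmp)
[1] flags=0010 LE?F → skip
[2] flags=0010 MI?F → skip
[3] flags=1000 → (cmp)
[4] flags=1000 LS?T → r5=0x1c
[5] flags=1000 LE?T → r3=0xed
[6] flags=1000 CS?F → skip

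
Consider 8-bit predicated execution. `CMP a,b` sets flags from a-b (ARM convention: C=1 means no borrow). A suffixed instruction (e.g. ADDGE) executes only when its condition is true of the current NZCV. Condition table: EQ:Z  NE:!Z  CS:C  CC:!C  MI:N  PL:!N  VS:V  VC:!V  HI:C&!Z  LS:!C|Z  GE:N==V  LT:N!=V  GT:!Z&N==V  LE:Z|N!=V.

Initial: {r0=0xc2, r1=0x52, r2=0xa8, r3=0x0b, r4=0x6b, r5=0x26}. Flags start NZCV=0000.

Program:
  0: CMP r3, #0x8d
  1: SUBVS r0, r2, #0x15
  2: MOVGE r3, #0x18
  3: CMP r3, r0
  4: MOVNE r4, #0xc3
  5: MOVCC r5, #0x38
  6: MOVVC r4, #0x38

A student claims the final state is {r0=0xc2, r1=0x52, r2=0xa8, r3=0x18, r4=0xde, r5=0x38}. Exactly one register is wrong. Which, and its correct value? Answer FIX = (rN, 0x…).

0: ✓ CMP  NZCV=0000
1: · SUBVS
2: ✓ MOVGE  r3←0x18
3: ✓ CMP  NZCV=0000
4: ✓ MOVNE  r4←0xc3
5: ✓ MOVCC  r5←0x38
6: ✓ MOVVC  r4←0x38

FIX = (r4, 0x38)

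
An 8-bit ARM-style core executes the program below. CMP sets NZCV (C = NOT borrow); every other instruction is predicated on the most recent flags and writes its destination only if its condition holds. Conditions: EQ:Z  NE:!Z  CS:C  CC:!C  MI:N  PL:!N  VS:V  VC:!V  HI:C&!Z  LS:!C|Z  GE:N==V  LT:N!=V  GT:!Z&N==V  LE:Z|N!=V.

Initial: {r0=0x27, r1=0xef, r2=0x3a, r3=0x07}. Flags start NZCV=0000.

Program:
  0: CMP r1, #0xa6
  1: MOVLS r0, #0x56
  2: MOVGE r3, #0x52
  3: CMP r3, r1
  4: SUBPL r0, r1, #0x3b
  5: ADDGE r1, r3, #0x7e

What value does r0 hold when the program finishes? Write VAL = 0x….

VAL = 0xb4

0: ✓ CMP  NZCV=0010
1: · MOVLS
2: ✓ MOVGE  r3←0x52
3: ✓ CMP  NZCV=0000
4: ✓ SUBPL  r0←0xb4
5: ✓ ADDGE  r1←0xd0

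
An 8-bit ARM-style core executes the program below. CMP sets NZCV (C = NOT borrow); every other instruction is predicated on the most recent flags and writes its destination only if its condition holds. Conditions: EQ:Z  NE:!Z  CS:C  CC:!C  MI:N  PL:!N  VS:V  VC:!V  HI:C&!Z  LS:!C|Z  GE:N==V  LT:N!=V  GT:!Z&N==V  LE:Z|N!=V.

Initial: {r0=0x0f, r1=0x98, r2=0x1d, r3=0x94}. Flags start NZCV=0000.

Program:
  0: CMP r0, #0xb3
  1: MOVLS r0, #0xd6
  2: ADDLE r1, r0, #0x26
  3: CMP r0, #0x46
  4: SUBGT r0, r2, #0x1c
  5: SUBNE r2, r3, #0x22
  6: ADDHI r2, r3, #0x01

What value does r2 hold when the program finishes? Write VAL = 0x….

VAL = 0x95

[0] flags=0000 → (cmp)
[1] flags=0000 LS?T → r0=0xd6
[2] flags=0000 LE?F → skip
[3] flags=1010 → (cmp)
[4] flags=1010 GT?F → skip
[5] flags=1010 NE?T → r2=0x72
[6] flags=1010 HI?T → r2=0x95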